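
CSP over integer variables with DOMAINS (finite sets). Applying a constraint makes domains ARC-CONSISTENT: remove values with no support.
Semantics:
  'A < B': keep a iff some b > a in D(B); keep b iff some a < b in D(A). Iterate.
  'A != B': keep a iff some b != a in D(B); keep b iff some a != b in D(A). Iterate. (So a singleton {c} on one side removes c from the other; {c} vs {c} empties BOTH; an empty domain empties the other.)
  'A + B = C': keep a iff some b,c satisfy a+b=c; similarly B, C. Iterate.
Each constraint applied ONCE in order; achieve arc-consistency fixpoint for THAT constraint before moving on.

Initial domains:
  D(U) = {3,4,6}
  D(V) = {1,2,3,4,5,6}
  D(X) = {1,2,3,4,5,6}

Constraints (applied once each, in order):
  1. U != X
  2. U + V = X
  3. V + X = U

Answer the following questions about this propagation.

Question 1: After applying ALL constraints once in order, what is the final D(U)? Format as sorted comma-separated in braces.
Answer: {}

Derivation:
Constraint 1 (U != X) on D(U)={3,4,6} D(X)={1,2,3,4,5,6}: no change
Constraint 2 (U + V = X) on D(U)={3,4,6} D(V)={1,2,3,4,5,6} D(X)={1,2,3,4,5,6}: U {3,4,6}->{3,4}; V {1,2,3,4,5,6}->{1,2,3}; X {1,2,3,4,5,6}->{4,5,6}
Constraint 3 (V + X = U) on D(V)={1,2,3} D(X)={4,5,6} D(U)={3,4}: V {1,2,3}->{}; X {4,5,6}->{}; U {3,4}->{}
So after all 3 constraints: D(U) = {}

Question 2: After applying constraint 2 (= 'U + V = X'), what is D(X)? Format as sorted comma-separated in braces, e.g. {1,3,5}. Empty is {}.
Answer: {4,5,6}

Derivation:
Constraint 1 (U != X) on D(U)={3,4,6} D(X)={1,2,3,4,5,6}: no change
Constraint 2 (U + V = X) on D(U)={3,4,6} D(V)={1,2,3,4,5,6} D(X)={1,2,3,4,5,6}: U {3,4,6}->{3,4}; V {1,2,3,4,5,6}->{1,2,3}; X {1,2,3,4,5,6}->{4,5,6}
So after constraint 2: D(X) = {4,5,6}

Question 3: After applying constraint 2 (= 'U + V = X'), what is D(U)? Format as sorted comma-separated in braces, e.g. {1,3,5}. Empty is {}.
Answer: {3,4}

Derivation:
Constraint 1 (U != X) on D(U)={3,4,6} D(X)={1,2,3,4,5,6}: no change
Constraint 2 (U + V = X) on D(U)={3,4,6} D(V)={1,2,3,4,5,6} D(X)={1,2,3,4,5,6}: U {3,4,6}->{3,4}; V {1,2,3,4,5,6}->{1,2,3}; X {1,2,3,4,5,6}->{4,5,6}
So after constraint 2: D(U) = {3,4}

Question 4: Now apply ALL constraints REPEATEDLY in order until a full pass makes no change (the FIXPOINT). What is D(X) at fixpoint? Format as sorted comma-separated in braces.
pass 0 (initial): D(X)={1,2,3,4,5,6}
pass 1: U {3,4,6}->{}; V {1,2,3,4,5,6}->{}; X {1,2,3,4,5,6}->{}
pass 2: no change
Fixpoint after 2 passes: D(X) = {}

Answer: {}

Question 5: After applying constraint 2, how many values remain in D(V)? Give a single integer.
Constraint 1 (U != X) on D(U)={3,4,6} D(X)={1,2,3,4,5,6}: no change
Constraint 2 (U + V = X) on D(U)={3,4,6} D(V)={1,2,3,4,5,6} D(X)={1,2,3,4,5,6}: U {3,4,6}->{3,4}; V {1,2,3,4,5,6}->{1,2,3}; X {1,2,3,4,5,6}->{4,5,6}
So after constraint 2: D(V)={1,2,3}, size = 3

Answer: 3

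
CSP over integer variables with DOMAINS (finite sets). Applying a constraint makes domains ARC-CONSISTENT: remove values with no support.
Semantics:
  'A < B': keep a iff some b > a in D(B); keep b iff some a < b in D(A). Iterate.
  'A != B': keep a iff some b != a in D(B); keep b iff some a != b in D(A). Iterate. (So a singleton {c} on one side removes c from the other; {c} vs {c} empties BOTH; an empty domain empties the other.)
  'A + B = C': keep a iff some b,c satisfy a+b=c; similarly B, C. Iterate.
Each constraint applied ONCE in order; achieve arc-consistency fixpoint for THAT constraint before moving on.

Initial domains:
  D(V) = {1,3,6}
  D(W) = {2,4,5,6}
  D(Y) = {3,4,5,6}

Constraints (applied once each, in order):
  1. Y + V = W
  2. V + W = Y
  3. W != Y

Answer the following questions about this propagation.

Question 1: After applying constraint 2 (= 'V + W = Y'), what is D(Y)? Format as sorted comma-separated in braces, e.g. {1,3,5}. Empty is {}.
Constraint 1 (Y + V = W) on D(Y)={3,4,5,6} D(V)={1,3,6} D(W)={2,4,5,6}: Y {3,4,5,6}->{3,4,5}; V {1,3,6}->{1,3}; W {2,4,5,6}->{4,5,6}
Constraint 2 (V + W = Y) on D(V)={1,3} D(W)={4,5,6} D(Y)={3,4,5}: V {1,3}->{1}; W {4,5,6}->{4}; Y {3,4,5}->{5}
So after constraint 2: D(Y) = {5}

Answer: {5}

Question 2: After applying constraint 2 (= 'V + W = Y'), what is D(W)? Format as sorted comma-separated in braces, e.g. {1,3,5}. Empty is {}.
Answer: {4}

Derivation:
Constraint 1 (Y + V = W) on D(Y)={3,4,5,6} D(V)={1,3,6} D(W)={2,4,5,6}: Y {3,4,5,6}->{3,4,5}; V {1,3,6}->{1,3}; W {2,4,5,6}->{4,5,6}
Constraint 2 (V + W = Y) on D(V)={1,3} D(W)={4,5,6} D(Y)={3,4,5}: V {1,3}->{1}; W {4,5,6}->{4}; Y {3,4,5}->{5}
So after constraint 2: D(W) = {4}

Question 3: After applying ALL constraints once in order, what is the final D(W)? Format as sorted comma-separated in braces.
Answer: {4}

Derivation:
Constraint 1 (Y + V = W) on D(Y)={3,4,5,6} D(V)={1,3,6} D(W)={2,4,5,6}: Y {3,4,5,6}->{3,4,5}; V {1,3,6}->{1,3}; W {2,4,5,6}->{4,5,6}
Constraint 2 (V + W = Y) on D(V)={1,3} D(W)={4,5,6} D(Y)={3,4,5}: V {1,3}->{1}; W {4,5,6}->{4}; Y {3,4,5}->{5}
Constraint 3 (W != Y) on D(W)={4} D(Y)={5}: no change
So after all 3 constraints: D(W) = {4}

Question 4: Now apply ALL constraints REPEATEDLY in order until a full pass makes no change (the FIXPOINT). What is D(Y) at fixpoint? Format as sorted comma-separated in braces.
Answer: {}

Derivation:
pass 0 (initial): D(Y)={3,4,5,6}
pass 1: V {1,3,6}->{1}; W {2,4,5,6}->{4}; Y {3,4,5,6}->{5}
pass 2: V {1}->{}; W {4}->{}; Y {5}->{}
pass 3: no change
Fixpoint after 3 passes: D(Y) = {}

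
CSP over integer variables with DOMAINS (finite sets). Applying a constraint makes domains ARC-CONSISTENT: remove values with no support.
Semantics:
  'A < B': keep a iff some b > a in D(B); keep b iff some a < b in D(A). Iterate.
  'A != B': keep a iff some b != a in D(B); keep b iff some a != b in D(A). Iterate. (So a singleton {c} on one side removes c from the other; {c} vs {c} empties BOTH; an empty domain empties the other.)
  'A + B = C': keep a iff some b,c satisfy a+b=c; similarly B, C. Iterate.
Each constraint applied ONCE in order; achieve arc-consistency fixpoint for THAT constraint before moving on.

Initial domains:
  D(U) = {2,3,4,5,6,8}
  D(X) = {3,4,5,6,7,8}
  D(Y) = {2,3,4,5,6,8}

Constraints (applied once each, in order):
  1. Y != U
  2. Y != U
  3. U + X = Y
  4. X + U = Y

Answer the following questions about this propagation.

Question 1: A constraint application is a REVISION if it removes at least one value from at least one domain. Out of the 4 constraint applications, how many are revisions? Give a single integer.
Constraint 1 (Y != U) on D(Y)={2,3,4,5,6,8} D(U)={2,3,4,5,6,8}: no change => not a revision
Constraint 2 (Y != U) on D(Y)={2,3,4,5,6,8} D(U)={2,3,4,5,6,8}: no change => not a revision
Constraint 3 (U + X = Y) on D(U)={2,3,4,5,6,8} D(X)={3,4,5,6,7,8} D(Y)={2,3,4,5,6,8}: U {2,3,4,5,6,8}->{2,3,4,5}; X {3,4,5,6,7,8}->{3,4,5,6}; Y {2,3,4,5,6,8}->{5,6,8} => REVISION
Constraint 4 (X + U = Y) on D(X)={3,4,5,6} D(U)={2,3,4,5} D(Y)={5,6,8}: no change => not a revision
Total revisions = 1

Answer: 1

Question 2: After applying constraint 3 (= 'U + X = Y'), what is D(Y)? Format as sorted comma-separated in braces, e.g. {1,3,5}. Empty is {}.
Constraint 1 (Y != U) on D(Y)={2,3,4,5,6,8} D(U)={2,3,4,5,6,8}: no change
Constraint 2 (Y != U) on D(Y)={2,3,4,5,6,8} D(U)={2,3,4,5,6,8}: no change
Constraint 3 (U + X = Y) on D(U)={2,3,4,5,6,8} D(X)={3,4,5,6,7,8} D(Y)={2,3,4,5,6,8}: U {2,3,4,5,6,8}->{2,3,4,5}; X {3,4,5,6,7,8}->{3,4,5,6}; Y {2,3,4,5,6,8}->{5,6,8}
So after constraint 3: D(Y) = {5,6,8}

Answer: {5,6,8}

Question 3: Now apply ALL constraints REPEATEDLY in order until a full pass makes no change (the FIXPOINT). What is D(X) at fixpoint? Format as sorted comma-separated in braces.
pass 0 (initial): D(X)={3,4,5,6,7,8}
pass 1: U {2,3,4,5,6,8}->{2,3,4,5}; X {3,4,5,6,7,8}->{3,4,5,6}; Y {2,3,4,5,6,8}->{5,6,8}
pass 2: no change
Fixpoint after 2 passes: D(X) = {3,4,5,6}

Answer: {3,4,5,6}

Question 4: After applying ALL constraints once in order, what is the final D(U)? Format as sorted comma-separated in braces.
Constraint 1 (Y != U) on D(Y)={2,3,4,5,6,8} D(U)={2,3,4,5,6,8}: no change
Constraint 2 (Y != U) on D(Y)={2,3,4,5,6,8} D(U)={2,3,4,5,6,8}: no change
Constraint 3 (U + X = Y) on D(U)={2,3,4,5,6,8} D(X)={3,4,5,6,7,8} D(Y)={2,3,4,5,6,8}: U {2,3,4,5,6,8}->{2,3,4,5}; X {3,4,5,6,7,8}->{3,4,5,6}; Y {2,3,4,5,6,8}->{5,6,8}
Constraint 4 (X + U = Y) on D(X)={3,4,5,6} D(U)={2,3,4,5} D(Y)={5,6,8}: no change
So after all 4 constraints: D(U) = {2,3,4,5}

Answer: {2,3,4,5}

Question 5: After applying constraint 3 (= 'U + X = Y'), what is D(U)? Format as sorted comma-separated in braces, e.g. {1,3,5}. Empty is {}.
Constraint 1 (Y != U) on D(Y)={2,3,4,5,6,8} D(U)={2,3,4,5,6,8}: no change
Constraint 2 (Y != U) on D(Y)={2,3,4,5,6,8} D(U)={2,3,4,5,6,8}: no change
Constraint 3 (U + X = Y) on D(U)={2,3,4,5,6,8} D(X)={3,4,5,6,7,8} D(Y)={2,3,4,5,6,8}: U {2,3,4,5,6,8}->{2,3,4,5}; X {3,4,5,6,7,8}->{3,4,5,6}; Y {2,3,4,5,6,8}->{5,6,8}
So after constraint 3: D(U) = {2,3,4,5}

Answer: {2,3,4,5}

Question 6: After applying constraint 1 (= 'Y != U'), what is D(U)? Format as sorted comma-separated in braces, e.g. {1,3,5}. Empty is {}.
Constraint 1 (Y != U) on D(Y)={2,3,4,5,6,8} D(U)={2,3,4,5,6,8}: no change
So after constraint 1: D(U) = {2,3,4,5,6,8}

Answer: {2,3,4,5,6,8}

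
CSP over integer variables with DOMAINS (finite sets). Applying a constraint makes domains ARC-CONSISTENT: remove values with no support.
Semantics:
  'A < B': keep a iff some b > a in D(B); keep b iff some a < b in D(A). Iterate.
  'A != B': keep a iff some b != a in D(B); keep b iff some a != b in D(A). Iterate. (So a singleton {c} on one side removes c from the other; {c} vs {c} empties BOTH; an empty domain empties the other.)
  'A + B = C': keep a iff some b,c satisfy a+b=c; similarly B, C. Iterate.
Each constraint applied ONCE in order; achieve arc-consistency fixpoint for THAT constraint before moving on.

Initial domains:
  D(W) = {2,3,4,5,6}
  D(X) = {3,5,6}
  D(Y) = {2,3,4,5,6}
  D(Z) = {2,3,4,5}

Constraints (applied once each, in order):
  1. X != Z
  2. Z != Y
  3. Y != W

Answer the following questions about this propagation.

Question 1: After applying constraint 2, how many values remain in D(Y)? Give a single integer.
Answer: 5

Derivation:
Constraint 1 (X != Z) on D(X)={3,5,6} D(Z)={2,3,4,5}: no change
Constraint 2 (Z != Y) on D(Z)={2,3,4,5} D(Y)={2,3,4,5,6}: no change
So after constraint 2: D(Y)={2,3,4,5,6}, size = 5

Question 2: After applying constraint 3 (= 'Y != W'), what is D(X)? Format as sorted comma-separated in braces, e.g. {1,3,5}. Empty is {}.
Answer: {3,5,6}

Derivation:
Constraint 1 (X != Z) on D(X)={3,5,6} D(Z)={2,3,4,5}: no change
Constraint 2 (Z != Y) on D(Z)={2,3,4,5} D(Y)={2,3,4,5,6}: no change
Constraint 3 (Y != W) on D(Y)={2,3,4,5,6} D(W)={2,3,4,5,6}: no change
So after constraint 3: D(X) = {3,5,6}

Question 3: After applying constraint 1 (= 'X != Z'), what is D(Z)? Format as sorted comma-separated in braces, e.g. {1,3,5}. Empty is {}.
Constraint 1 (X != Z) on D(X)={3,5,6} D(Z)={2,3,4,5}: no change
So after constraint 1: D(Z) = {2,3,4,5}

Answer: {2,3,4,5}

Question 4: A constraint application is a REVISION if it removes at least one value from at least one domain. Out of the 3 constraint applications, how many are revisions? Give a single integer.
Answer: 0

Derivation:
Constraint 1 (X != Z) on D(X)={3,5,6} D(Z)={2,3,4,5}: no change => not a revision
Constraint 2 (Z != Y) on D(Z)={2,3,4,5} D(Y)={2,3,4,5,6}: no change => not a revision
Constraint 3 (Y != W) on D(Y)={2,3,4,5,6} D(W)={2,3,4,5,6}: no change => not a revision
Total revisions = 0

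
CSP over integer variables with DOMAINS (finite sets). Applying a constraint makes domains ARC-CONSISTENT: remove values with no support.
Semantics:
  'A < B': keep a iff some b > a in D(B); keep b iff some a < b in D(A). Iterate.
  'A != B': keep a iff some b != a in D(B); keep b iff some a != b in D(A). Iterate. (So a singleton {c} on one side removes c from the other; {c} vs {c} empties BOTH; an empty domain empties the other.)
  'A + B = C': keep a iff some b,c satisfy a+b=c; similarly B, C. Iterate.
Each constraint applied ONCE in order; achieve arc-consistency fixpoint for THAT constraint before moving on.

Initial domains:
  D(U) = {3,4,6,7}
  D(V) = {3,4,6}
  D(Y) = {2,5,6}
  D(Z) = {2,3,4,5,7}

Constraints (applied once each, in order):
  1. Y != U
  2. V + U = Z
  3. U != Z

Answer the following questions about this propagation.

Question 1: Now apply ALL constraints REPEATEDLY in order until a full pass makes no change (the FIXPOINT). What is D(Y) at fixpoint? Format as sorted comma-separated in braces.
pass 0 (initial): D(Y)={2,5,6}
pass 1: U {3,4,6,7}->{3,4}; V {3,4,6}->{3,4}; Z {2,3,4,5,7}->{7}
pass 2: no change
Fixpoint after 2 passes: D(Y) = {2,5,6}

Answer: {2,5,6}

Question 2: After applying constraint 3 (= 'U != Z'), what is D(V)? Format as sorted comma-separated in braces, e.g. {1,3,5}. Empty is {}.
Constraint 1 (Y != U) on D(Y)={2,5,6} D(U)={3,4,6,7}: no change
Constraint 2 (V + U = Z) on D(V)={3,4,6} D(U)={3,4,6,7} D(Z)={2,3,4,5,7}: V {3,4,6}->{3,4}; U {3,4,6,7}->{3,4}; Z {2,3,4,5,7}->{7}
Constraint 3 (U != Z) on D(U)={3,4} D(Z)={7}: no change
So after constraint 3: D(V) = {3,4}

Answer: {3,4}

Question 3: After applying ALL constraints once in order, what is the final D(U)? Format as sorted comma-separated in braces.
Constraint 1 (Y != U) on D(Y)={2,5,6} D(U)={3,4,6,7}: no change
Constraint 2 (V + U = Z) on D(V)={3,4,6} D(U)={3,4,6,7} D(Z)={2,3,4,5,7}: V {3,4,6}->{3,4}; U {3,4,6,7}->{3,4}; Z {2,3,4,5,7}->{7}
Constraint 3 (U != Z) on D(U)={3,4} D(Z)={7}: no change
So after all 3 constraints: D(U) = {3,4}

Answer: {3,4}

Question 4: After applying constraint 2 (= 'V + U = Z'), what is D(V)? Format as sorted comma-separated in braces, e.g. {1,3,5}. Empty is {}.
Constraint 1 (Y != U) on D(Y)={2,5,6} D(U)={3,4,6,7}: no change
Constraint 2 (V + U = Z) on D(V)={3,4,6} D(U)={3,4,6,7} D(Z)={2,3,4,5,7}: V {3,4,6}->{3,4}; U {3,4,6,7}->{3,4}; Z {2,3,4,5,7}->{7}
So after constraint 2: D(V) = {3,4}

Answer: {3,4}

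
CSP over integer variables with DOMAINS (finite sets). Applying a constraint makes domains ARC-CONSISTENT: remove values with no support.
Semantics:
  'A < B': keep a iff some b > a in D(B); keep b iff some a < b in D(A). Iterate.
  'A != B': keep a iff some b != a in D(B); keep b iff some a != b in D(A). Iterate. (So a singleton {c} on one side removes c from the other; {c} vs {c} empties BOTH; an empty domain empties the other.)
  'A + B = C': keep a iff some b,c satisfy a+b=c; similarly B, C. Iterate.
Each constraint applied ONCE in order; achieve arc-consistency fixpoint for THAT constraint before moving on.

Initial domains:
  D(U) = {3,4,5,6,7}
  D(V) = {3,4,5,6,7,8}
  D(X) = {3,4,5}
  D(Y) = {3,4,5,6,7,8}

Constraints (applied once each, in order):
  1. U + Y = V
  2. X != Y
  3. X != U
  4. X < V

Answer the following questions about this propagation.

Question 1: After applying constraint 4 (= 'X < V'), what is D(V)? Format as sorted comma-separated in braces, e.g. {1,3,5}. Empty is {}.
Constraint 1 (U + Y = V) on D(U)={3,4,5,6,7} D(Y)={3,4,5,6,7,8} D(V)={3,4,5,6,7,8}: U {3,4,5,6,7}->{3,4,5}; Y {3,4,5,6,7,8}->{3,4,5}; V {3,4,5,6,7,8}->{6,7,8}
Constraint 2 (X != Y) on D(X)={3,4,5} D(Y)={3,4,5}: no change
Constraint 3 (X != U) on D(X)={3,4,5} D(U)={3,4,5}: no change
Constraint 4 (X < V) on D(X)={3,4,5} D(V)={6,7,8}: no change
So after constraint 4: D(V) = {6,7,8}

Answer: {6,7,8}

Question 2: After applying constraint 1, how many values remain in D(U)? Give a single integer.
Answer: 3

Derivation:
Constraint 1 (U + Y = V) on D(U)={3,4,5,6,7} D(Y)={3,4,5,6,7,8} D(V)={3,4,5,6,7,8}: U {3,4,5,6,7}->{3,4,5}; Y {3,4,5,6,7,8}->{3,4,5}; V {3,4,5,6,7,8}->{6,7,8}
So after constraint 1: D(U)={3,4,5}, size = 3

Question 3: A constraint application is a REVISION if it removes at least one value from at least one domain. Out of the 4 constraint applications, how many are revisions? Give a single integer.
Answer: 1

Derivation:
Constraint 1 (U + Y = V) on D(U)={3,4,5,6,7} D(Y)={3,4,5,6,7,8} D(V)={3,4,5,6,7,8}: U {3,4,5,6,7}->{3,4,5}; Y {3,4,5,6,7,8}->{3,4,5}; V {3,4,5,6,7,8}->{6,7,8} => REVISION
Constraint 2 (X != Y) on D(X)={3,4,5} D(Y)={3,4,5}: no change => not a revision
Constraint 3 (X != U) on D(X)={3,4,5} D(U)={3,4,5}: no change => not a revision
Constraint 4 (X < V) on D(X)={3,4,5} D(V)={6,7,8}: no change => not a revision
Total revisions = 1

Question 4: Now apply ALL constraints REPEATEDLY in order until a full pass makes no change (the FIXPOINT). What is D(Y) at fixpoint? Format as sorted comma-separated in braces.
pass 0 (initial): D(Y)={3,4,5,6,7,8}
pass 1: U {3,4,5,6,7}->{3,4,5}; V {3,4,5,6,7,8}->{6,7,8}; Y {3,4,5,6,7,8}->{3,4,5}
pass 2: no change
Fixpoint after 2 passes: D(Y) = {3,4,5}

Answer: {3,4,5}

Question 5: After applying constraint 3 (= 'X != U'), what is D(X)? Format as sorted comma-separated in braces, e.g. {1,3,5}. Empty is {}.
Constraint 1 (U + Y = V) on D(U)={3,4,5,6,7} D(Y)={3,4,5,6,7,8} D(V)={3,4,5,6,7,8}: U {3,4,5,6,7}->{3,4,5}; Y {3,4,5,6,7,8}->{3,4,5}; V {3,4,5,6,7,8}->{6,7,8}
Constraint 2 (X != Y) on D(X)={3,4,5} D(Y)={3,4,5}: no change
Constraint 3 (X != U) on D(X)={3,4,5} D(U)={3,4,5}: no change
So after constraint 3: D(X) = {3,4,5}

Answer: {3,4,5}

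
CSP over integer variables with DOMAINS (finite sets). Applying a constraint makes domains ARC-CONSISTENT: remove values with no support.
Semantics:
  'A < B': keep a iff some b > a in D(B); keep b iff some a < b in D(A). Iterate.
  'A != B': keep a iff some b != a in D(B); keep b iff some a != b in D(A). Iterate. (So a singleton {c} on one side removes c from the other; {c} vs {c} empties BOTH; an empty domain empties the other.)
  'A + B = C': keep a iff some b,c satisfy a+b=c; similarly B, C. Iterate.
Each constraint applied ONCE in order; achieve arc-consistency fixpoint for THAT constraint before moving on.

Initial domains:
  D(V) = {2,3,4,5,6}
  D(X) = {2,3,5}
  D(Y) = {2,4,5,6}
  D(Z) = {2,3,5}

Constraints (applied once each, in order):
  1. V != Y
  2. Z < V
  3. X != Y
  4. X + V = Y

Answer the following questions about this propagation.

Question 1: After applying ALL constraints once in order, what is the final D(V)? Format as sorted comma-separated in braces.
Answer: {3,4}

Derivation:
Constraint 1 (V != Y) on D(V)={2,3,4,5,6} D(Y)={2,4,5,6}: no change
Constraint 2 (Z < V) on D(Z)={2,3,5} D(V)={2,3,4,5,6}: V {2,3,4,5,6}->{3,4,5,6}
Constraint 3 (X != Y) on D(X)={2,3,5} D(Y)={2,4,5,6}: no change
Constraint 4 (X + V = Y) on D(X)={2,3,5} D(V)={3,4,5,6} D(Y)={2,4,5,6}: X {2,3,5}->{2,3}; V {3,4,5,6}->{3,4}; Y {2,4,5,6}->{5,6}
So after all 4 constraints: D(V) = {3,4}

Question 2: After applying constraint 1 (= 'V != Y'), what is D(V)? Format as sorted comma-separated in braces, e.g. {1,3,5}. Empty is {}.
Answer: {2,3,4,5,6}

Derivation:
Constraint 1 (V != Y) on D(V)={2,3,4,5,6} D(Y)={2,4,5,6}: no change
So after constraint 1: D(V) = {2,3,4,5,6}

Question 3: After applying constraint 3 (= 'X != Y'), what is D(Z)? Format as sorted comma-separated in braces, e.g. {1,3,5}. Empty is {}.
Answer: {2,3,5}

Derivation:
Constraint 1 (V != Y) on D(V)={2,3,4,5,6} D(Y)={2,4,5,6}: no change
Constraint 2 (Z < V) on D(Z)={2,3,5} D(V)={2,3,4,5,6}: V {2,3,4,5,6}->{3,4,5,6}
Constraint 3 (X != Y) on D(X)={2,3,5} D(Y)={2,4,5,6}: no change
So after constraint 3: D(Z) = {2,3,5}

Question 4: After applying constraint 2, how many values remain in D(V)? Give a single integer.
Constraint 1 (V != Y) on D(V)={2,3,4,5,6} D(Y)={2,4,5,6}: no change
Constraint 2 (Z < V) on D(Z)={2,3,5} D(V)={2,3,4,5,6}: V {2,3,4,5,6}->{3,4,5,6}
So after constraint 2: D(V)={3,4,5,6}, size = 4

Answer: 4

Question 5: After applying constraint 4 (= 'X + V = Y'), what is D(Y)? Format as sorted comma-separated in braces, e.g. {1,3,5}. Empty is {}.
Answer: {5,6}

Derivation:
Constraint 1 (V != Y) on D(V)={2,3,4,5,6} D(Y)={2,4,5,6}: no change
Constraint 2 (Z < V) on D(Z)={2,3,5} D(V)={2,3,4,5,6}: V {2,3,4,5,6}->{3,4,5,6}
Constraint 3 (X != Y) on D(X)={2,3,5} D(Y)={2,4,5,6}: no change
Constraint 4 (X + V = Y) on D(X)={2,3,5} D(V)={3,4,5,6} D(Y)={2,4,5,6}: X {2,3,5}->{2,3}; V {3,4,5,6}->{3,4}; Y {2,4,5,6}->{5,6}
So after constraint 4: D(Y) = {5,6}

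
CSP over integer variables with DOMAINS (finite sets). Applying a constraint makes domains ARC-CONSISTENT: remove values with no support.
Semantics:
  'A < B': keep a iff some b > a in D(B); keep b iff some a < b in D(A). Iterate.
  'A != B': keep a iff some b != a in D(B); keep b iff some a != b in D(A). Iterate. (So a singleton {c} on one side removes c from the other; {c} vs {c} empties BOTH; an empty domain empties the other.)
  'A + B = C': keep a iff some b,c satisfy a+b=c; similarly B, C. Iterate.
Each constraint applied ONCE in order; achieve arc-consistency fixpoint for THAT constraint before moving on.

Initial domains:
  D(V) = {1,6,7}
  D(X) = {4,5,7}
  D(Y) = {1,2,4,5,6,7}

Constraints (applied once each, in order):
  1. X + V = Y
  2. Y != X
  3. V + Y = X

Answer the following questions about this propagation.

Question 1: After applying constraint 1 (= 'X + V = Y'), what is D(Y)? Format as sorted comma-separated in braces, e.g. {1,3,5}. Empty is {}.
Constraint 1 (X + V = Y) on D(X)={4,5,7} D(V)={1,6,7} D(Y)={1,2,4,5,6,7}: X {4,5,7}->{4,5}; V {1,6,7}->{1}; Y {1,2,4,5,6,7}->{5,6}
So after constraint 1: D(Y) = {5,6}

Answer: {5,6}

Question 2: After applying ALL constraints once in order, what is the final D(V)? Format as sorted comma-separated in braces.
Answer: {}

Derivation:
Constraint 1 (X + V = Y) on D(X)={4,5,7} D(V)={1,6,7} D(Y)={1,2,4,5,6,7}: X {4,5,7}->{4,5}; V {1,6,7}->{1}; Y {1,2,4,5,6,7}->{5,6}
Constraint 2 (Y != X) on D(Y)={5,6} D(X)={4,5}: no change
Constraint 3 (V + Y = X) on D(V)={1} D(Y)={5,6} D(X)={4,5}: V {1}->{}; Y {5,6}->{}; X {4,5}->{}
So after all 3 constraints: D(V) = {}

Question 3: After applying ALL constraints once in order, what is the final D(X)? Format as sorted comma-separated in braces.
Constraint 1 (X + V = Y) on D(X)={4,5,7} D(V)={1,6,7} D(Y)={1,2,4,5,6,7}: X {4,5,7}->{4,5}; V {1,6,7}->{1}; Y {1,2,4,5,6,7}->{5,6}
Constraint 2 (Y != X) on D(Y)={5,6} D(X)={4,5}: no change
Constraint 3 (V + Y = X) on D(V)={1} D(Y)={5,6} D(X)={4,5}: V {1}->{}; Y {5,6}->{}; X {4,5}->{}
So after all 3 constraints: D(X) = {}

Answer: {}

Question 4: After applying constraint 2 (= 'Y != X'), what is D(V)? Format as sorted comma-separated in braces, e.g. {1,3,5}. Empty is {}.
Answer: {1}

Derivation:
Constraint 1 (X + V = Y) on D(X)={4,5,7} D(V)={1,6,7} D(Y)={1,2,4,5,6,7}: X {4,5,7}->{4,5}; V {1,6,7}->{1}; Y {1,2,4,5,6,7}->{5,6}
Constraint 2 (Y != X) on D(Y)={5,6} D(X)={4,5}: no change
So after constraint 2: D(V) = {1}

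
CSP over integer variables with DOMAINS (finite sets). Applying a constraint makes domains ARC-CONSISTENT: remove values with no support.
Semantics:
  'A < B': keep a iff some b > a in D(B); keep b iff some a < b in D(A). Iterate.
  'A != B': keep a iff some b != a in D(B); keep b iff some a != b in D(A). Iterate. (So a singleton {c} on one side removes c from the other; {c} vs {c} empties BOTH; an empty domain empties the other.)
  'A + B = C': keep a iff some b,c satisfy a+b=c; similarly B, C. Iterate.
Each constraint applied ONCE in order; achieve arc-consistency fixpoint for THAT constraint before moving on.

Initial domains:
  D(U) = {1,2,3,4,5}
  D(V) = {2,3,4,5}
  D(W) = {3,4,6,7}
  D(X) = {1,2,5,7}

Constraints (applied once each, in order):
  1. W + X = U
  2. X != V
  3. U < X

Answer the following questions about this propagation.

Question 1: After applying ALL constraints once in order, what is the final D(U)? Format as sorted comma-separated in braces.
Constraint 1 (W + X = U) on D(W)={3,4,6,7} D(X)={1,2,5,7} D(U)={1,2,3,4,5}: W {3,4,6,7}->{3,4}; X {1,2,5,7}->{1,2}; U {1,2,3,4,5}->{4,5}
Constraint 2 (X != V) on D(X)={1,2} D(V)={2,3,4,5}: no change
Constraint 3 (U < X) on D(U)={4,5} D(X)={1,2}: U {4,5}->{}; X {1,2}->{}
So after all 3 constraints: D(U) = {}

Answer: {}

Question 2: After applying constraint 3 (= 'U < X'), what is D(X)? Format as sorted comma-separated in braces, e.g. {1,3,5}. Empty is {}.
Answer: {}

Derivation:
Constraint 1 (W + X = U) on D(W)={3,4,6,7} D(X)={1,2,5,7} D(U)={1,2,3,4,5}: W {3,4,6,7}->{3,4}; X {1,2,5,7}->{1,2}; U {1,2,3,4,5}->{4,5}
Constraint 2 (X != V) on D(X)={1,2} D(V)={2,3,4,5}: no change
Constraint 3 (U < X) on D(U)={4,5} D(X)={1,2}: U {4,5}->{}; X {1,2}->{}
So after constraint 3: D(X) = {}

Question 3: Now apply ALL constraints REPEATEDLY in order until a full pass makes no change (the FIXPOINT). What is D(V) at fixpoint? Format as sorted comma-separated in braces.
Answer: {}

Derivation:
pass 0 (initial): D(V)={2,3,4,5}
pass 1: U {1,2,3,4,5}->{}; W {3,4,6,7}->{3,4}; X {1,2,5,7}->{}
pass 2: V {2,3,4,5}->{}; W {3,4}->{}
pass 3: no change
Fixpoint after 3 passes: D(V) = {}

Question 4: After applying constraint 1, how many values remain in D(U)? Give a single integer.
Answer: 2

Derivation:
Constraint 1 (W + X = U) on D(W)={3,4,6,7} D(X)={1,2,5,7} D(U)={1,2,3,4,5}: W {3,4,6,7}->{3,4}; X {1,2,5,7}->{1,2}; U {1,2,3,4,5}->{4,5}
So after constraint 1: D(U)={4,5}, size = 2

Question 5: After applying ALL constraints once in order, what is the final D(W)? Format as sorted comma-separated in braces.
Constraint 1 (W + X = U) on D(W)={3,4,6,7} D(X)={1,2,5,7} D(U)={1,2,3,4,5}: W {3,4,6,7}->{3,4}; X {1,2,5,7}->{1,2}; U {1,2,3,4,5}->{4,5}
Constraint 2 (X != V) on D(X)={1,2} D(V)={2,3,4,5}: no change
Constraint 3 (U < X) on D(U)={4,5} D(X)={1,2}: U {4,5}->{}; X {1,2}->{}
So after all 3 constraints: D(W) = {3,4}

Answer: {3,4}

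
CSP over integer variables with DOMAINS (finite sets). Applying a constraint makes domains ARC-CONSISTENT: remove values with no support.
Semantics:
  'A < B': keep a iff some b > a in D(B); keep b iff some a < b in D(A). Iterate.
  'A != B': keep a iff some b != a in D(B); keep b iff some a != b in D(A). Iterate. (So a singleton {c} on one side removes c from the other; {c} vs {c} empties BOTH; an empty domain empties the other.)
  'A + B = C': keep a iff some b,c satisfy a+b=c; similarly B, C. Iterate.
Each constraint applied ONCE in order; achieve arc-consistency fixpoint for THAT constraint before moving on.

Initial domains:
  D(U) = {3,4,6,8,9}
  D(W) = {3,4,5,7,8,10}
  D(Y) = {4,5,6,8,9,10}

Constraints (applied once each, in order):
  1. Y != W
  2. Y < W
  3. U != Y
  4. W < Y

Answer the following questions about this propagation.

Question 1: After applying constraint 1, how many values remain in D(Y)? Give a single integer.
Answer: 6

Derivation:
Constraint 1 (Y != W) on D(Y)={4,5,6,8,9,10} D(W)={3,4,5,7,8,10}: no change
So after constraint 1: D(Y)={4,5,6,8,9,10}, size = 6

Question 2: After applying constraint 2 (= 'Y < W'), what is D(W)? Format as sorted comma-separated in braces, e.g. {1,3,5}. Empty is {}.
Constraint 1 (Y != W) on D(Y)={4,5,6,8,9,10} D(W)={3,4,5,7,8,10}: no change
Constraint 2 (Y < W) on D(Y)={4,5,6,8,9,10} D(W)={3,4,5,7,8,10}: Y {4,5,6,8,9,10}->{4,5,6,8,9}; W {3,4,5,7,8,10}->{5,7,8,10}
So after constraint 2: D(W) = {5,7,8,10}

Answer: {5,7,8,10}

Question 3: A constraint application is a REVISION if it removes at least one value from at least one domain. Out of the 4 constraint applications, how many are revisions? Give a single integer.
Answer: 2

Derivation:
Constraint 1 (Y != W) on D(Y)={4,5,6,8,9,10} D(W)={3,4,5,7,8,10}: no change => not a revision
Constraint 2 (Y < W) on D(Y)={4,5,6,8,9,10} D(W)={3,4,5,7,8,10}: Y {4,5,6,8,9,10}->{4,5,6,8,9}; W {3,4,5,7,8,10}->{5,7,8,10} => REVISION
Constraint 3 (U != Y) on D(U)={3,4,6,8,9} D(Y)={4,5,6,8,9}: no change => not a revision
Constraint 4 (W < Y) on D(W)={5,7,8,10} D(Y)={4,5,6,8,9}: W {5,7,8,10}->{5,7,8}; Y {4,5,6,8,9}->{6,8,9} => REVISION
Total revisions = 2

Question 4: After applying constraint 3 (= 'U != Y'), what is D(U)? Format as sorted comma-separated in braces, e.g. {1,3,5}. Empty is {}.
Constraint 1 (Y != W) on D(Y)={4,5,6,8,9,10} D(W)={3,4,5,7,8,10}: no change
Constraint 2 (Y < W) on D(Y)={4,5,6,8,9,10} D(W)={3,4,5,7,8,10}: Y {4,5,6,8,9,10}->{4,5,6,8,9}; W {3,4,5,7,8,10}->{5,7,8,10}
Constraint 3 (U != Y) on D(U)={3,4,6,8,9} D(Y)={4,5,6,8,9}: no change
So after constraint 3: D(U) = {3,4,6,8,9}

Answer: {3,4,6,8,9}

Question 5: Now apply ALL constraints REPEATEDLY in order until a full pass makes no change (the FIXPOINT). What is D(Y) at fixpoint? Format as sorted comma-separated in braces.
pass 0 (initial): D(Y)={4,5,6,8,9,10}
pass 1: W {3,4,5,7,8,10}->{5,7,8}; Y {4,5,6,8,9,10}->{6,8,9}
pass 2: U {3,4,6,8,9}->{3,4,8,9}; W {5,7,8}->{}; Y {6,8,9}->{}
pass 3: U {3,4,8,9}->{}
pass 4: no change
Fixpoint after 4 passes: D(Y) = {}

Answer: {}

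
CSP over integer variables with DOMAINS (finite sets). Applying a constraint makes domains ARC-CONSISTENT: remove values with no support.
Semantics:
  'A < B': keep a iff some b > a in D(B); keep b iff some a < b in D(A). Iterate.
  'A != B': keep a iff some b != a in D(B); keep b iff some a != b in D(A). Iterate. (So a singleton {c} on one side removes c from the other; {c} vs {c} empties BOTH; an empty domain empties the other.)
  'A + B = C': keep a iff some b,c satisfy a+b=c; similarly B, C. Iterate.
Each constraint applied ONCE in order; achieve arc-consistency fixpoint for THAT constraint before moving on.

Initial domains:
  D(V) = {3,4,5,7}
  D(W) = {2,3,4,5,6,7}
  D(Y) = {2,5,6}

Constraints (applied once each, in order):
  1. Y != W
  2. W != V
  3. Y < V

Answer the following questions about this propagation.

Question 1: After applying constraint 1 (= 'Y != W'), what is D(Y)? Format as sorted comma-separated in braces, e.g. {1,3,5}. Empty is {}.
Constraint 1 (Y != W) on D(Y)={2,5,6} D(W)={2,3,4,5,6,7}: no change
So after constraint 1: D(Y) = {2,5,6}

Answer: {2,5,6}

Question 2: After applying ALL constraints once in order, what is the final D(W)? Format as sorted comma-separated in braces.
Constraint 1 (Y != W) on D(Y)={2,5,6} D(W)={2,3,4,5,6,7}: no change
Constraint 2 (W != V) on D(W)={2,3,4,5,6,7} D(V)={3,4,5,7}: no change
Constraint 3 (Y < V) on D(Y)={2,5,6} D(V)={3,4,5,7}: no change
So after all 3 constraints: D(W) = {2,3,4,5,6,7}

Answer: {2,3,4,5,6,7}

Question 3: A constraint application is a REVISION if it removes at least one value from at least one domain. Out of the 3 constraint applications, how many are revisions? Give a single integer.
Constraint 1 (Y != W) on D(Y)={2,5,6} D(W)={2,3,4,5,6,7}: no change => not a revision
Constraint 2 (W != V) on D(W)={2,3,4,5,6,7} D(V)={3,4,5,7}: no change => not a revision
Constraint 3 (Y < V) on D(Y)={2,5,6} D(V)={3,4,5,7}: no change => not a revision
Total revisions = 0

Answer: 0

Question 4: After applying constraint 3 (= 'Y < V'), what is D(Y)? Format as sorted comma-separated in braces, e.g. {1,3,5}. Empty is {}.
Answer: {2,5,6}

Derivation:
Constraint 1 (Y != W) on D(Y)={2,5,6} D(W)={2,3,4,5,6,7}: no change
Constraint 2 (W != V) on D(W)={2,3,4,5,6,7} D(V)={3,4,5,7}: no change
Constraint 3 (Y < V) on D(Y)={2,5,6} D(V)={3,4,5,7}: no change
So after constraint 3: D(Y) = {2,5,6}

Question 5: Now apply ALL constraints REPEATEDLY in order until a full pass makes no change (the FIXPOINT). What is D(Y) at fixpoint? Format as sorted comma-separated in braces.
pass 0 (initial): D(Y)={2,5,6}
pass 1: no change
Fixpoint after 1 passes: D(Y) = {2,5,6}

Answer: {2,5,6}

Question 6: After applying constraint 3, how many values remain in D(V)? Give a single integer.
Answer: 4

Derivation:
Constraint 1 (Y != W) on D(Y)={2,5,6} D(W)={2,3,4,5,6,7}: no change
Constraint 2 (W != V) on D(W)={2,3,4,5,6,7} D(V)={3,4,5,7}: no change
Constraint 3 (Y < V) on D(Y)={2,5,6} D(V)={3,4,5,7}: no change
So after constraint 3: D(V)={3,4,5,7}, size = 4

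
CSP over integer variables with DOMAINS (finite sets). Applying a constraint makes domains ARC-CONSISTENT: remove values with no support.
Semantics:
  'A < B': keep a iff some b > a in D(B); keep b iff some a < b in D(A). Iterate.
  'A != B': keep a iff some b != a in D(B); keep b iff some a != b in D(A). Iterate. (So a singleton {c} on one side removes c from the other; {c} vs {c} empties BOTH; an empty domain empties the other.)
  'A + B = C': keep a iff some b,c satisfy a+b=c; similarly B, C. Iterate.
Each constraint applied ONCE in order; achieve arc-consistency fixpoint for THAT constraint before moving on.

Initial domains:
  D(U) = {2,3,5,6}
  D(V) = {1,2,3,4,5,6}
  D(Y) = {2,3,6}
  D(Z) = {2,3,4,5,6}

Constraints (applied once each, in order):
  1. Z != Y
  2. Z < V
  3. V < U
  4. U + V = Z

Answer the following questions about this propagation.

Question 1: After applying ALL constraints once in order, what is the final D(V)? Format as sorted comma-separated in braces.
Constraint 1 (Z != Y) on D(Z)={2,3,4,5,6} D(Y)={2,3,6}: no change
Constraint 2 (Z < V) on D(Z)={2,3,4,5,6} D(V)={1,2,3,4,5,6}: Z {2,3,4,5,6}->{2,3,4,5}; V {1,2,3,4,5,6}->{3,4,5,6}
Constraint 3 (V < U) on D(V)={3,4,5,6} D(U)={2,3,5,6}: V {3,4,5,6}->{3,4,5}; U {2,3,5,6}->{5,6}
Constraint 4 (U + V = Z) on D(U)={5,6} D(V)={3,4,5} D(Z)={2,3,4,5}: U {5,6}->{}; V {3,4,5}->{}; Z {2,3,4,5}->{}
So after all 4 constraints: D(V) = {}

Answer: {}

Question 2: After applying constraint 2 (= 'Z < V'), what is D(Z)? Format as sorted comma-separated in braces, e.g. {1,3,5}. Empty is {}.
Constraint 1 (Z != Y) on D(Z)={2,3,4,5,6} D(Y)={2,3,6}: no change
Constraint 2 (Z < V) on D(Z)={2,3,4,5,6} D(V)={1,2,3,4,5,6}: Z {2,3,4,5,6}->{2,3,4,5}; V {1,2,3,4,5,6}->{3,4,5,6}
So after constraint 2: D(Z) = {2,3,4,5}

Answer: {2,3,4,5}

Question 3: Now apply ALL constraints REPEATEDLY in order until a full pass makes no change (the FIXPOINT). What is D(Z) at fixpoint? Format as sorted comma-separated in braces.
Answer: {}

Derivation:
pass 0 (initial): D(Z)={2,3,4,5,6}
pass 1: U {2,3,5,6}->{}; V {1,2,3,4,5,6}->{}; Z {2,3,4,5,6}->{}
pass 2: Y {2,3,6}->{}
pass 3: no change
Fixpoint after 3 passes: D(Z) = {}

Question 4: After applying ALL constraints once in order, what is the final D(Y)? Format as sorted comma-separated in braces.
Constraint 1 (Z != Y) on D(Z)={2,3,4,5,6} D(Y)={2,3,6}: no change
Constraint 2 (Z < V) on D(Z)={2,3,4,5,6} D(V)={1,2,3,4,5,6}: Z {2,3,4,5,6}->{2,3,4,5}; V {1,2,3,4,5,6}->{3,4,5,6}
Constraint 3 (V < U) on D(V)={3,4,5,6} D(U)={2,3,5,6}: V {3,4,5,6}->{3,4,5}; U {2,3,5,6}->{5,6}
Constraint 4 (U + V = Z) on D(U)={5,6} D(V)={3,4,5} D(Z)={2,3,4,5}: U {5,6}->{}; V {3,4,5}->{}; Z {2,3,4,5}->{}
So after all 4 constraints: D(Y) = {2,3,6}

Answer: {2,3,6}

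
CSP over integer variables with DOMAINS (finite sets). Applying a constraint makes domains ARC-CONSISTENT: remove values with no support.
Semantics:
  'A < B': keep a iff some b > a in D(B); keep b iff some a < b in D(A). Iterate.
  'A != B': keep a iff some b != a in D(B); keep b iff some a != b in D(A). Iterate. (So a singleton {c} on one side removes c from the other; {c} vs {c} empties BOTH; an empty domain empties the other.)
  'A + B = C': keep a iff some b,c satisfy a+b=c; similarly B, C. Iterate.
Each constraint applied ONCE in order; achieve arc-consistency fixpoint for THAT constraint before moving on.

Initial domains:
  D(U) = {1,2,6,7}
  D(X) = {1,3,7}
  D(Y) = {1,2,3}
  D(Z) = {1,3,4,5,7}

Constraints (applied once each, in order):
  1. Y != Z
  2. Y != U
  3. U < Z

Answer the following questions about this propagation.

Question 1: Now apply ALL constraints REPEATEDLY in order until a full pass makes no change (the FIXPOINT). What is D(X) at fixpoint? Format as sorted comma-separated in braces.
pass 0 (initial): D(X)={1,3,7}
pass 1: U {1,2,6,7}->{1,2,6}; Z {1,3,4,5,7}->{3,4,5,7}
pass 2: no change
Fixpoint after 2 passes: D(X) = {1,3,7}

Answer: {1,3,7}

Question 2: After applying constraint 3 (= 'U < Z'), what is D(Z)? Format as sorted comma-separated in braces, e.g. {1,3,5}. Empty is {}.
Constraint 1 (Y != Z) on D(Y)={1,2,3} D(Z)={1,3,4,5,7}: no change
Constraint 2 (Y != U) on D(Y)={1,2,3} D(U)={1,2,6,7}: no change
Constraint 3 (U < Z) on D(U)={1,2,6,7} D(Z)={1,3,4,5,7}: U {1,2,6,7}->{1,2,6}; Z {1,3,4,5,7}->{3,4,5,7}
So after constraint 3: D(Z) = {3,4,5,7}

Answer: {3,4,5,7}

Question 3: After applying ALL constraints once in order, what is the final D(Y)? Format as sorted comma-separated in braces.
Constraint 1 (Y != Z) on D(Y)={1,2,3} D(Z)={1,3,4,5,7}: no change
Constraint 2 (Y != U) on D(Y)={1,2,3} D(U)={1,2,6,7}: no change
Constraint 3 (U < Z) on D(U)={1,2,6,7} D(Z)={1,3,4,5,7}: U {1,2,6,7}->{1,2,6}; Z {1,3,4,5,7}->{3,4,5,7}
So after all 3 constraints: D(Y) = {1,2,3}

Answer: {1,2,3}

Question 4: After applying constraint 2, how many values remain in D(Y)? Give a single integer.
Constraint 1 (Y != Z) on D(Y)={1,2,3} D(Z)={1,3,4,5,7}: no change
Constraint 2 (Y != U) on D(Y)={1,2,3} D(U)={1,2,6,7}: no change
So after constraint 2: D(Y)={1,2,3}, size = 3

Answer: 3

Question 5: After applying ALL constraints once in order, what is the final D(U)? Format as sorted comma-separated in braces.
Answer: {1,2,6}

Derivation:
Constraint 1 (Y != Z) on D(Y)={1,2,3} D(Z)={1,3,4,5,7}: no change
Constraint 2 (Y != U) on D(Y)={1,2,3} D(U)={1,2,6,7}: no change
Constraint 3 (U < Z) on D(U)={1,2,6,7} D(Z)={1,3,4,5,7}: U {1,2,6,7}->{1,2,6}; Z {1,3,4,5,7}->{3,4,5,7}
So after all 3 constraints: D(U) = {1,2,6}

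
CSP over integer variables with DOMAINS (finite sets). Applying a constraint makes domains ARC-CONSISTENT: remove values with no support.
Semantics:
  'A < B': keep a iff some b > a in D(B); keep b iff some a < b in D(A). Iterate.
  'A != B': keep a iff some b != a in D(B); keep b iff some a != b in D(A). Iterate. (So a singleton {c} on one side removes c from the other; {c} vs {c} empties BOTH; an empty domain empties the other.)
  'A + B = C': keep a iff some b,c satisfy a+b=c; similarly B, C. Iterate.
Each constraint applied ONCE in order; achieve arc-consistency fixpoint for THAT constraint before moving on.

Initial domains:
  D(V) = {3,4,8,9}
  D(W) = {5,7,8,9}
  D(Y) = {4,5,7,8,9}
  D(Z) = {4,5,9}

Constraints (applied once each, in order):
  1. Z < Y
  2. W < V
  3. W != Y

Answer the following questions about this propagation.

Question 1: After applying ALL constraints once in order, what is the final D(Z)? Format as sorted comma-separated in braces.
Answer: {4,5}

Derivation:
Constraint 1 (Z < Y) on D(Z)={4,5,9} D(Y)={4,5,7,8,9}: Z {4,5,9}->{4,5}; Y {4,5,7,8,9}->{5,7,8,9}
Constraint 2 (W < V) on D(W)={5,7,8,9} D(V)={3,4,8,9}: W {5,7,8,9}->{5,7,8}; V {3,4,8,9}->{8,9}
Constraint 3 (W != Y) on D(W)={5,7,8} D(Y)={5,7,8,9}: no change
So after all 3 constraints: D(Z) = {4,5}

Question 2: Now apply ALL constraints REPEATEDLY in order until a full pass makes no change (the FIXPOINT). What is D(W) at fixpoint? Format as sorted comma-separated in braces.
Answer: {5,7,8}

Derivation:
pass 0 (initial): D(W)={5,7,8,9}
pass 1: V {3,4,8,9}->{8,9}; W {5,7,8,9}->{5,7,8}; Y {4,5,7,8,9}->{5,7,8,9}; Z {4,5,9}->{4,5}
pass 2: no change
Fixpoint after 2 passes: D(W) = {5,7,8}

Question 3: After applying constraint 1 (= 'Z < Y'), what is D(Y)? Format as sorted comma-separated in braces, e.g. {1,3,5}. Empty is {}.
Answer: {5,7,8,9}

Derivation:
Constraint 1 (Z < Y) on D(Z)={4,5,9} D(Y)={4,5,7,8,9}: Z {4,5,9}->{4,5}; Y {4,5,7,8,9}->{5,7,8,9}
So after constraint 1: D(Y) = {5,7,8,9}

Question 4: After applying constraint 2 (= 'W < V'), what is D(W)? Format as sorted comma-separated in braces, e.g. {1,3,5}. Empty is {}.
Answer: {5,7,8}

Derivation:
Constraint 1 (Z < Y) on D(Z)={4,5,9} D(Y)={4,5,7,8,9}: Z {4,5,9}->{4,5}; Y {4,5,7,8,9}->{5,7,8,9}
Constraint 2 (W < V) on D(W)={5,7,8,9} D(V)={3,4,8,9}: W {5,7,8,9}->{5,7,8}; V {3,4,8,9}->{8,9}
So after constraint 2: D(W) = {5,7,8}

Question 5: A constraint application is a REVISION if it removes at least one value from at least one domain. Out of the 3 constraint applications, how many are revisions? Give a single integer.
Answer: 2

Derivation:
Constraint 1 (Z < Y) on D(Z)={4,5,9} D(Y)={4,5,7,8,9}: Z {4,5,9}->{4,5}; Y {4,5,7,8,9}->{5,7,8,9} => REVISION
Constraint 2 (W < V) on D(W)={5,7,8,9} D(V)={3,4,8,9}: W {5,7,8,9}->{5,7,8}; V {3,4,8,9}->{8,9} => REVISION
Constraint 3 (W != Y) on D(W)={5,7,8} D(Y)={5,7,8,9}: no change => not a revision
Total revisions = 2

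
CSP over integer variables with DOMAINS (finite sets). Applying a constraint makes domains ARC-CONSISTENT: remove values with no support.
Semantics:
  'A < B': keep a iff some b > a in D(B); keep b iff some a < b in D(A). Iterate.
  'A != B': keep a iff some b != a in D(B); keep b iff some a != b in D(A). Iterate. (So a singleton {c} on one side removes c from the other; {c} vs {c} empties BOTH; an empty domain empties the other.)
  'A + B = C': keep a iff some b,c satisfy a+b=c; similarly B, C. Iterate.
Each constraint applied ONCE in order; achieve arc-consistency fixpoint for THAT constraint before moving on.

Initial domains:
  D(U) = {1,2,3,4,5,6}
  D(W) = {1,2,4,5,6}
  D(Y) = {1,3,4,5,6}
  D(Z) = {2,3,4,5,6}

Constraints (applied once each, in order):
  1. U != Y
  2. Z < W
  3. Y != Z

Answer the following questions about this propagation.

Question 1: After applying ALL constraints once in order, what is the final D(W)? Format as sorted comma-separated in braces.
Answer: {4,5,6}

Derivation:
Constraint 1 (U != Y) on D(U)={1,2,3,4,5,6} D(Y)={1,3,4,5,6}: no change
Constraint 2 (Z < W) on D(Z)={2,3,4,5,6} D(W)={1,2,4,5,6}: Z {2,3,4,5,6}->{2,3,4,5}; W {1,2,4,5,6}->{4,5,6}
Constraint 3 (Y != Z) on D(Y)={1,3,4,5,6} D(Z)={2,3,4,5}: no change
So after all 3 constraints: D(W) = {4,5,6}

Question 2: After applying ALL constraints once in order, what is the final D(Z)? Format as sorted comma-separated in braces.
Constraint 1 (U != Y) on D(U)={1,2,3,4,5,6} D(Y)={1,3,4,5,6}: no change
Constraint 2 (Z < W) on D(Z)={2,3,4,5,6} D(W)={1,2,4,5,6}: Z {2,3,4,5,6}->{2,3,4,5}; W {1,2,4,5,6}->{4,5,6}
Constraint 3 (Y != Z) on D(Y)={1,3,4,5,6} D(Z)={2,3,4,5}: no change
So after all 3 constraints: D(Z) = {2,3,4,5}

Answer: {2,3,4,5}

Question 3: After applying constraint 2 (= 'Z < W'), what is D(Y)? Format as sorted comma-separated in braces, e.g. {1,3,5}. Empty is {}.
Answer: {1,3,4,5,6}

Derivation:
Constraint 1 (U != Y) on D(U)={1,2,3,4,5,6} D(Y)={1,3,4,5,6}: no change
Constraint 2 (Z < W) on D(Z)={2,3,4,5,6} D(W)={1,2,4,5,6}: Z {2,3,4,5,6}->{2,3,4,5}; W {1,2,4,5,6}->{4,5,6}
So after constraint 2: D(Y) = {1,3,4,5,6}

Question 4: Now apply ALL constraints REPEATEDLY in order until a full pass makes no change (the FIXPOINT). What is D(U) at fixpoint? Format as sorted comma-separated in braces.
Answer: {1,2,3,4,5,6}

Derivation:
pass 0 (initial): D(U)={1,2,3,4,5,6}
pass 1: W {1,2,4,5,6}->{4,5,6}; Z {2,3,4,5,6}->{2,3,4,5}
pass 2: no change
Fixpoint after 2 passes: D(U) = {1,2,3,4,5,6}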